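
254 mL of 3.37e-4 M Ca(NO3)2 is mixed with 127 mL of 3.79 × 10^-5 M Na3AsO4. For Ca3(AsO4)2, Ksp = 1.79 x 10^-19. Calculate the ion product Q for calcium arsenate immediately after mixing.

1.81 x 10^-21

Total volume = 254 + 127 = 381 mL.
[Ca^2+] = 3.37 × 10^-4 × (254/381) = 2.247 x 10^-4 M
[AsO4^3-] = 3.79 x 10^-5 × (127/381) = 1.263 × 10^-5 M
Ca3(AsO4)2(s) ⇌ 3 Ca^2+(aq) + 2 AsO4^3-(aq), so Q = [Ca^2+]^3[AsO4^3-]^2
Q = (2.247 x 10^-4)^3(1.263 × 10^-5)^2 = 1.81 × 10^-21
Q < Ksp, so no precipitate of Ca3(AsO4)2 forms.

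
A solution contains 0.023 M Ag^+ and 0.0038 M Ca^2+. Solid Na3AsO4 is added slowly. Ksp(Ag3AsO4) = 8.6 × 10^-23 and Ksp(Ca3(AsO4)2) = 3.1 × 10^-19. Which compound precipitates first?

Precipitation of each salt starts when its ion product equals its Ksp.
For Ag3AsO4: 8.6 × 10^-23 = (0.023)^3 × [AsO4^3-]  ⇒  [AsO4^3-] = 7.1 x 10^-18 M.
For Ca3(AsO4)2: 3.1 × 10^-19 = (0.0038)^3 × [AsO4^3-]^2  ⇒  [AsO4^3-] = 2.4 × 10^-6 M.
The salt with the lower threshold [AsO4^3-] precipitates first: Ag3AsO4.

Ag3AsO4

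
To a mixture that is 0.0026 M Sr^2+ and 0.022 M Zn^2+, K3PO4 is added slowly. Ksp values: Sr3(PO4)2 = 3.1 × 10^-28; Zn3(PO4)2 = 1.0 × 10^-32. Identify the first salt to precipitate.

Zn3(PO4)2

Each salt begins to precipitate when Q = Ksp, i.e. when [PO4^3-] reaches its threshold.
For Sr3(PO4)2: 3.1 × 10^-28 = (0.0026)^3 × [PO4^3-]^2  ⇒  [PO4^3-] = 1.3 x 10^-10 M.
For Zn3(PO4)2: 1.0 × 10^-32 = (0.022)^3 × [PO4^3-]^2  ⇒  [PO4^3-] = 3.1 × 10^-14 M.
The salt with the lower threshold [PO4^3-] precipitates first: Zn3(PO4)2.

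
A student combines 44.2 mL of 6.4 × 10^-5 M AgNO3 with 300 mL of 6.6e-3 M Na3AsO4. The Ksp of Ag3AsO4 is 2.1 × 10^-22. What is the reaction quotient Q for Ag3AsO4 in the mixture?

Q = 3.2 x 10^-18

Total volume = 44.2 + 300 = 344.2 mL.
[Ag^+] = 6.4 × 10^-5 × (44.2/344.2) = 8.22 × 10^-6 M
[AsO4^3-] = 6.6 × 10^-3 × (300/344.2) = 5.75 x 10^-3 M
Ag3AsO4(s) ⇌ 3 Ag^+(aq) + AsO4^3-(aq), so Q = [Ag^+]^3[AsO4^3-]
Q = (8.22 × 10^-6)^3(5.75 x 10^-3) = 3.2 × 10^-18
Q > Ksp, so Ag3AsO4 will precipitate.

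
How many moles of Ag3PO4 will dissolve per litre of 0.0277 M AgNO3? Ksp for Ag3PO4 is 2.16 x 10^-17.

1.02 x 10^-12 M

Ag3PO4(s) ⇌ 3 Ag^+(aq) + PO4^3-(aq)
Ksp = [Ag^+]^3[PO4^3-]
Let s = moles of Ag3PO4 that dissolve per litre. [Ag^+] = 0.0277 + 3s ≈ 0.0277, [PO4^3-] = s (common-ion effect: Ag^+ is already 0.0277 M).
Ksp ≈ (0.0277)^3 × s
s = 1.02 x 10^-12 M
Check: 3s = 3.0 × 10^-12 ≪ 0.0277, so the approximation is valid.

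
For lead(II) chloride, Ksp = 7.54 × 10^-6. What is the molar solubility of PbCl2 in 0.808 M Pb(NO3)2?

PbCl2(s) <=> Pb^2+ + 2 Cl^-
Ksp = [Pb^2+][Cl^-]^2
If s mol/L dissolves here, [Pb^2+] = 0.808 + s ≈ 0.808, [Cl^-] = 2s (since Pb^2+ from Pb(NO3)2 dominates).
Ksp ≈ 0.808 × (2s)^2
s = 1.53 × 10^-3 M
Check: s = 1.5 × 10^-3 ≪ 0.808, so the approximation is valid.

s ≈ 1.53 x 10^-3 M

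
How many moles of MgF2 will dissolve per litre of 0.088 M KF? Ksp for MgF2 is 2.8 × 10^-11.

MgF2(s) <=> Mg^2+ + 2 F^-
Ksp = [Mg^2+][F^-]^2
If s mol/L dissolves here, [Mg^2+] = s, [F^-] = 0.088 + 2s ≈ 0.088 (Ksp is small, so little additional dissolves).
Ksp ≈ s × (0.088)^2
s = 3.6 × 10^-9 M
Check: 2s = 7.2 × 10^-9 ≪ 0.088, so the approximation is valid.

3.6e-9 M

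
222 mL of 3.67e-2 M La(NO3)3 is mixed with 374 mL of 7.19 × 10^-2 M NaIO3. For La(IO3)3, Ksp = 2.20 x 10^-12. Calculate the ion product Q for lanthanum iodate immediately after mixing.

Total volume = 222 + 374 = 596 mL.
[La^3+] = 3.67 × 10^-2 × (222/596) = 1.367 × 10^-2 M
[IO3^-] = 7.19 x 10^-2 × (374/596) = 4.512 × 10^-2 M
La(IO3)3(s) ⇌ La^3+ + 3 IO3^-, so Q = [La^3+][IO3^-]^3
Q = (1.367 × 10^-2)(4.512 x 10^-2)^3 = 1.26 × 10^-6
Q > Ksp, so La(IO3)3 will precipitate.

Q ≈ 1.26e-6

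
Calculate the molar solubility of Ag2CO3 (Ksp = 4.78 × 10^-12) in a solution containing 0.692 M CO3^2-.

Ag2CO3(s) <=> 2 Ag^+ + CO3^2-
Ksp = [Ag^+]^2[CO3^2-]
Let s = moles of Ag2CO3 that dissolve per litre. [Ag^+] = 2s, [CO3^2-] = 0.692 + s ≈ 0.692 (common-ion effect: CO3^2- is already 0.692 M).
Ksp ≈ (2s)^2 × 0.692
s = 1.31 × 10^-6 M
Check: s = 1.3 × 10^-6 ≪ 0.692, so the approximation is valid.

1.31 × 10^-6 M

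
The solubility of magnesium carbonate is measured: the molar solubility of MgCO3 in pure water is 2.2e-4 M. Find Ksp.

MgCO3(s) <=> Mg^2+(aq) + CO3^2-(aq)
Let s = molar solubility. Then [Mg^2+] = s and [CO3^2-] = s.
Ksp = [Mg^2+][CO3^2-]
Ksp = (s)(s) = s^2
Ksp = (2.2 × 10^-4)^2 = 4.8 × 10^-8

Ksp = 4.8e-8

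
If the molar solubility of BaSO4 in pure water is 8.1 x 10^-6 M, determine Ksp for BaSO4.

Ksp ≈ 6.6 × 10^-11

BaSO4(s) <=> Ba^2+(aq) + SO4^2-(aq)
With molar solubility s: [Ba^2+] = s, [SO4^2-] = s.
Ksp = [Ba^2+][SO4^2-]
Ksp = s × s = s^2
With s = 8.1 × 10^-6: Ksp = 6.6 × 10^-11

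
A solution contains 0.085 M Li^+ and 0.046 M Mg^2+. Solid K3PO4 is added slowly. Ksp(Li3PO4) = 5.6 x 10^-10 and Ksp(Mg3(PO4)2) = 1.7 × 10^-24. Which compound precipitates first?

Mg3(PO4)2

Each salt begins to precipitate when Q = Ksp, i.e. when [PO4^3-] reaches its threshold.
For Li3PO4: 5.6 x 10^-10 = (0.085)^3 × [PO4^3-]  ⇒  [PO4^3-] = 9.1 × 10^-7 M.
For Mg3(PO4)2: 1.7 × 10^-24 = (0.046)^3 × [PO4^3-]^2  ⇒  [PO4^3-] = 1.3 × 10^-10 M.
The salt with the lower threshold [PO4^3-] precipitates first: Mg3(PO4)2.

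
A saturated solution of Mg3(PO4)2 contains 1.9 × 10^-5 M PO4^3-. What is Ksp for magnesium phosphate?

Ksp ≈ 8.4 × 10^-24

Mg3(PO4)2(s) ⇌ 3 Mg^2+ + 2 PO4^3-
Stoichiometry gives [Mg^2+] = (3/2)[PO4^3-] = 2.85 × 10^-5 M.
Ksp = [Mg^2+]^3[PO4^3-]^2
Ksp = (2.85 x 10^-5)^3 × (1.9 × 10^-5)^2 = 8.4 × 10^-24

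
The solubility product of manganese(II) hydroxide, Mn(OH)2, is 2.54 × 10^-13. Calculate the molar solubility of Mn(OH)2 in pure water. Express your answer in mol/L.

s = 3.99 × 10^-5 M

Mn(OH)2(s) ⇌ Mn^2+(aq) + 2 OH^-(aq)
Ksp = [Mn^2+][OH^-]^2
With molar solubility s: [Mn^2+] = s, [OH^-] = 2s.
Ksp = s(2s)^2 = 4s^3
s^3 = 2.54 × 10^-13 / 4, so s = 3.99 × 10^-5 M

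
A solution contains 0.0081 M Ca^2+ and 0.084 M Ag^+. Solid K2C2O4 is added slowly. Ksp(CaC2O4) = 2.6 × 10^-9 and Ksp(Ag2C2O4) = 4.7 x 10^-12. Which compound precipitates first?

Ag2C2O4

Each salt begins to precipitate when Q = Ksp, i.e. when [C2O4^2-] reaches its threshold.
For CaC2O4: 2.6 × 10^-9 = 0.0081 × [C2O4^2-]  ⇒  [C2O4^2-] = 3.2 × 10^-7 M.
For Ag2C2O4: 4.7 x 10^-12 = (0.084)^2 × [C2O4^2-]  ⇒  [C2O4^2-] = 6.7 × 10^-10 M.
The salt with the lower threshold [C2O4^2-] precipitates first: Ag2C2O4.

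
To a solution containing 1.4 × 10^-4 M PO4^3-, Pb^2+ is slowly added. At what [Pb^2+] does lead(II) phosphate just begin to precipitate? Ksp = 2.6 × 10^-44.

Pb3(PO4)2(s) ⇌ 3 Pb^2+(aq) + 2 PO4^3-(aq)
Ksp = [Pb^2+]^3[PO4^3-]^2
Precipitation begins when Q = Ksp. With [PO4^3-] = 1.4 × 10^-4 M:
2.6 × 10^-44 = (1.4 × 10^-4)^2 × [Pb^2+]^3
[Pb^2+] = (2.6 × 10^-44 / 1.96 × 10^-8)^(1/3) = 1.1 × 10^-12 M

[Pb^2+] = 1.1 x 10^-12 M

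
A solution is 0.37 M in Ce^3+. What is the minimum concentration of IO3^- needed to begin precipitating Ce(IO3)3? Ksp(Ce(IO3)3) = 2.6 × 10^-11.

Ce(IO3)3(s) <=> Ce^3+ + 3 IO3^-
Ksp = [Ce^3+][IO3^-]^3
Precipitation begins when Q = Ksp. With [Ce^3+] = 0.37 M:
2.6 × 10^-11 = (0.37) × [IO3^-]^3
[IO3^-] = (2.6 × 10^-11 / 3.7 x 10^-1)^(1/3) = 4.1 × 10^-4 M

[IO3^-] = 4.1e-4 M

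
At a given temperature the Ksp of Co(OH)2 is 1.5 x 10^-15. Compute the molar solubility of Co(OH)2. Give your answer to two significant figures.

s ≈ 7.2 × 10^-6 M

Co(OH)2(s) <=> Co^2+(aq) + 2 OH^-(aq)
Ksp = [Co^2+][OH^-]^2
Let s = molar solubility. Then [Co^2+] = s and [OH^-] = 2s.
Substituting: Ksp = s(2s)^2 = 4s^3
Solving, s = (1.5 x 10^-15/4)^(1/3) = 7.2 × 10^-6 M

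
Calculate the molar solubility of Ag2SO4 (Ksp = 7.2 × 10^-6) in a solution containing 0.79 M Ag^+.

Ag2SO4(s) ⇌ 2 Ag^+(aq) + SO4^2-(aq)
Ksp = [Ag^+]^2[SO4^2-]
Let s = moles of Ag2SO4 that dissolve per litre. [Ag^+] = 0.79 + 2s ≈ 0.79, [SO4^2-] = s (common-ion effect: Ag^+ is already 0.79 M).
Ksp ≈ (0.79)^2 × s
s = 1.2 x 10^-5 M
Check: 2s = 2.3 x 10^-5 ≪ 0.79, so the approximation is valid.

s ≈ 1.2 x 10^-5 M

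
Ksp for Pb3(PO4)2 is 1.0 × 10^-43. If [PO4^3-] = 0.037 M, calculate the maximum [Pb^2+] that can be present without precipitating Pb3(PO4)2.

Pb3(PO4)2(s) <=> 3 Pb^2+ + 2 PO4^3-
Ksp = [Pb^2+]^3[PO4^3-]^2
Precipitation begins when Q = Ksp. With [PO4^3-] = 0.037 M:
1.0 × 10^-43 = (0.037)^2 × [Pb^2+]^3
[Pb^2+] = (1.0 × 10^-43 / 1.37 × 10^-3)^(1/3) = 4.2 × 10^-14 M

4.2e-14 M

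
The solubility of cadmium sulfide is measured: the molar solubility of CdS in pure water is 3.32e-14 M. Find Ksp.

Ksp = 1.10 × 10^-27

CdS(s) ⇌ Cd^2+ + S^2-
If s mol/L of CdS dissolves, [Cd^2+] = s and [S^2-] = s.
Ksp = [Cd^2+][S^2-]
Ksp = s^2
Ksp = (3.32 x 10^-14)^2 = 1.10 x 10^-27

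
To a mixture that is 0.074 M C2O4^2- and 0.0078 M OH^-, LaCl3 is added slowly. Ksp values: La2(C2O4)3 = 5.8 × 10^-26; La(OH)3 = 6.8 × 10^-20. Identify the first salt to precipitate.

Precipitation of each salt starts when its ion product equals its Ksp.
For La2(C2O4)3: 5.8 × 10^-26 = (0.074)^3 × [La^3+]^2  ⇒  [La^3+] = 1.2 x 10^-11 M.
For La(OH)3: 6.8 × 10^-20 = (0.0078)^3 × [La^3+]  ⇒  [La^3+] = 1.4 x 10^-13 M.
The salt with the lower threshold [La^3+] precipitates first: La(OH)3.

La(OH)3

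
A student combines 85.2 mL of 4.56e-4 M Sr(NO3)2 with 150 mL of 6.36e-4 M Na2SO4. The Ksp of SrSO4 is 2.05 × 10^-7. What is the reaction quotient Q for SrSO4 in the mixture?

Total volume = 85.2 + 150 = 235.2 mL.
[Sr^2+] = 4.56 x 10^-4 × (85.2/235.2) = 1.652 × 10^-4 M
[SO4^2-] = 6.36 x 10^-4 × (150/235.2) = 4.056 × 10^-4 M
SrSO4(s) <=> Sr^2+(aq) + SO4^2-(aq), so Q = [Sr^2+][SO4^2-]
Q = (1.652 × 10^-4)(4.056 × 10^-4) = 6.70 × 10^-8
Q < Ksp, so no precipitate of SrSO4 forms.

Q = 6.70 × 10^-8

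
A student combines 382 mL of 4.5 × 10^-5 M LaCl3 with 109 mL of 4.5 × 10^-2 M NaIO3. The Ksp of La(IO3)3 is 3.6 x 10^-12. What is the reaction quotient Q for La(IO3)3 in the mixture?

Total volume = 382 + 109 = 491 mL.
[La^3+] = 4.5 × 10^-5 × (382/491) = 3.50 x 10^-5 M
[IO3^-] = 4.5 × 10^-2 × (109/491) = 9.99 × 10^-3 M
La(IO3)3(s) <=> La^3+(aq) + 3 IO3^-(aq), so Q = [La^3+][IO3^-]^3
Q = (3.50 × 10^-5)(9.99 × 10^-3)^3 = 3.5 x 10^-11
Q > Ksp, so La(IO3)3 will precipitate.

Q = 3.5 × 10^-11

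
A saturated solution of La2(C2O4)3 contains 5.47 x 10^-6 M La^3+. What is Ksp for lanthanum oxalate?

Ksp = 1.65e-26

La2(C2O4)3(s) <=> 2 La^3+ + 3 C2O4^2-
Stoichiometry gives [C2O4^2-] = (3/2)[La^3+] = 8.205 × 10^-6 M.
Ksp = [La^3+]^2[C2O4^2-]^3
Ksp = (5.47 × 10^-6)^2 × (8.205 x 10^-6)^3 = 1.65 x 10^-26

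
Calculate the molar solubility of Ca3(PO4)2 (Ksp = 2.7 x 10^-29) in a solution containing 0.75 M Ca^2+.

Ca3(PO4)2(s) ⇌ 3 Ca^2+ + 2 PO4^3-
Ksp = [Ca^2+]^3[PO4^3-]^2
Let s = moles of Ca3(PO4)2 that dissolve per litre. [Ca^2+] = 0.75 + 3s ≈ 0.75, [PO4^3-] = 2s (Ksp is small, so little additional dissolves).
Ksp ≈ (0.75)^3 × (2s)^2
s = 4.0 × 10^-15 M
Check: 3s = 1.2 × 10^-14 ≪ 0.75, so the approximation is valid.

s ≈ 4.0 × 10^-15 M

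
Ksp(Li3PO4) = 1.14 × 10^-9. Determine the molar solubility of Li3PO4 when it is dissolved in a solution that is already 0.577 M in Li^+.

5.93 × 10^-9 M

Li3PO4(s) <=> 3 Li^+ + PO4^3-
Ksp = [Li^+]^3[PO4^3-]
If s mol/L dissolves here, [Li^+] = 0.577 + 3s ≈ 0.577, [PO4^3-] = s (common-ion effect: Li^+ is already 0.577 M).
Ksp ≈ (0.577)^3 × s
s = 5.93 x 10^-9 M
Check: 3s = 1.8 × 10^-8 ≪ 0.577, so the approximation is valid.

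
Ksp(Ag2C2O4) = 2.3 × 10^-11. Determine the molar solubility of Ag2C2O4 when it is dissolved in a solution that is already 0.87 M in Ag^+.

s ≈ 3.0e-11 M

Ag2C2O4(s) ⇌ 2 Ag^+(aq) + C2O4^2-(aq)
Ksp = [Ag^+]^2[C2O4^2-]
Let s = moles of Ag2C2O4 that dissolve per litre. [Ag^+] = 0.87 + 2s ≈ 0.87, [C2O4^2-] = s (since the Ag^+ already present dominates).
Ksp ≈ (0.87)^2 × s
s = 3.0 x 10^-11 M
Check: 2s = 6.1 × 10^-11 ≪ 0.87, so the approximation is valid.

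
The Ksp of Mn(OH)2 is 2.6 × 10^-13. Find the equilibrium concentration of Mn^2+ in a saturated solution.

4.0 x 10^-5 M

Mn(OH)2(s) ⇌ Mn^2+(aq) + 2 OH^-(aq)
Ksp = [Mn^2+][OH^-]^2
For each mole of Mn(OH)2 that dissolves: [Mn^2+] = s, [OH^-] = 2s.
Ksp = s(2s)^2 = 4s^3
s = (2.6 × 10^-13 / 4)^(1/3) = 4.02 x 10^-5 M
[Mn^2+] = s = 4.0 × 10^-5 M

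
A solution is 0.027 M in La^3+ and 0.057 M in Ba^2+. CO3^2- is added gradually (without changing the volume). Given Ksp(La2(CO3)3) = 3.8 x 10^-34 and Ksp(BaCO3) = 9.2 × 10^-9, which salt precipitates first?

La2(CO3)3

Each salt begins to precipitate when Q = Ksp, i.e. when [CO3^2-] reaches its threshold.
For La2(CO3)3: 3.8 x 10^-34 = (0.027)^2 × [CO3^2-]^3  ⇒  [CO3^2-] = 8.0 x 10^-11 M.
For BaCO3: 9.2 × 10^-9 = 0.057 × [CO3^2-]  ⇒  [CO3^2-] = 1.6 x 10^-7 M.
The salt with the lower threshold [CO3^2-] precipitates first: La2(CO3)3.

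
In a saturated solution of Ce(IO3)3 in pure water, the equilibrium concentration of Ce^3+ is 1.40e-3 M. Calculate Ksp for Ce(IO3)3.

1.04 x 10^-10

Ce(IO3)3(s) <=> Ce^3+(aq) + 3 IO3^-(aq)
Stoichiometry gives [IO3^-] = (3/1)[Ce^3+] = 4.200 × 10^-3 M.
Ksp = [Ce^3+][IO3^-]^3
Ksp = 1.40 x 10^-3 × (4.200 × 10^-3)^3 = 1.04 × 10^-10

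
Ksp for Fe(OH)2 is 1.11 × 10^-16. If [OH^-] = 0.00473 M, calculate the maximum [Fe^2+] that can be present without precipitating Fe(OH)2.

4.96 x 10^-12 M

Fe(OH)2(s) ⇌ Fe^2+(aq) + 2 OH^-(aq)
Ksp = [Fe^2+][OH^-]^2
Precipitation begins when Q = Ksp. With [OH^-] = 0.00473 M:
1.11 × 10^-16 = (0.00473)^2 × [Fe^2+]
[Fe^2+] = (1.11 × 10^-16 / 2.237 × 10^-5) = 4.96 × 10^-12 M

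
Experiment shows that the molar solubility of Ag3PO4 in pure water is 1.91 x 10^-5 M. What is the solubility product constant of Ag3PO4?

Ag3PO4(s) ⇌ 3 Ag^+(aq) + PO4^3-(aq)
With molar solubility s: [Ag^+] = 3s, [PO4^3-] = s.
Ksp = [Ag^+]^3[PO4^3-]
Ksp = (3s)^3s = 27s^4
Ksp = 27 × (1.91 × 10^-5)^4 = 3.59 × 10^-18

3.59 x 10^-18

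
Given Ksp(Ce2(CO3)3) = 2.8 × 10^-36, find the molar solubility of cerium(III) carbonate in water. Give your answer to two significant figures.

Ce2(CO3)3(s) ⇌ 2 Ce^3+ + 3 CO3^2-
Ksp = [Ce^3+]^2[CO3^2-]^3
Let s = molar solubility. Then [Ce^3+] = 2s and [CO3^2-] = 3s.
Ksp = (2s)^2(3s)^3 = 108s^5
s = (2.8 × 10^-36 / 108)^(1/5) = 3.0 × 10^-8 M

s = 3.0e-8 M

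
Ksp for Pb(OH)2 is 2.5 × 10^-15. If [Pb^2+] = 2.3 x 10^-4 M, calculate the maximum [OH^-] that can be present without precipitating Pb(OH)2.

Pb(OH)2(s) ⇌ Pb^2+ + 2 OH^-
Ksp = [Pb^2+][OH^-]^2
Precipitation begins when Q = Ksp. With [Pb^2+] = 2.3 x 10^-4 M:
2.5 × 10^-15 = (2.3 x 10^-4) × [OH^-]^2
[OH^-] = (2.5 × 10^-15 / 2.3 × 10^-4)^(1/2) = 3.3 × 10^-6 M

[OH^-] = 3.3e-6 M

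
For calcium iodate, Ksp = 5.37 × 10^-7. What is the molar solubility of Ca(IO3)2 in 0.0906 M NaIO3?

s = 6.54e-5 M

Ca(IO3)2(s) <=> Ca^2+ + 2 IO3^-
Ksp = [Ca^2+][IO3^-]^2
Let s be the molar solubility in this solution. [Ca^2+] = s, [IO3^-] = 0.0906 + 2s ≈ 0.0906 (common-ion effect: IO3^- is already 0.0906 M).
Ksp ≈ s × (0.0906)^2
s = 6.54 x 10^-5 M
Check: 2s = 1.3 × 10^-4 ≪ 0.0906, so the approximation is valid.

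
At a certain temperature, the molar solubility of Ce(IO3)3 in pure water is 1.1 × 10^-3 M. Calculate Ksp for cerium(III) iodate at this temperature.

Ce(IO3)3(s) ⇌ Ce^3+ + 3 IO3^-
With molar solubility s: [Ce^3+] = s, [IO3^-] = 3s.
Ksp = [Ce^3+][IO3^-]^3
Ksp = s(3s)^3 = 27s^4
Ksp = 27 × (1.1 × 10^-3)^4 = 4.0 × 10^-11

Ksp = 4.0e-11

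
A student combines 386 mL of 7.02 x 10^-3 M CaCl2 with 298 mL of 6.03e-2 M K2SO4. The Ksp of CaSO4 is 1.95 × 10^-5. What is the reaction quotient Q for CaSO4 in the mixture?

Q ≈ 1.04 × 10^-4

Total volume = 386 + 298 = 684 mL.
[Ca^2+] = 7.02 × 10^-3 × (386/684) = 3.962 x 10^-3 M
[SO4^2-] = 6.03 x 10^-2 × (298/684) = 2.627 × 10^-2 M
CaSO4(s) ⇌ Ca^2+(aq) + SO4^2-(aq), so Q = [Ca^2+][SO4^2-]
Q = (3.962 × 10^-3)(2.627 × 10^-2) = 1.04 × 10^-4
Q > Ksp, so CaSO4 will precipitate.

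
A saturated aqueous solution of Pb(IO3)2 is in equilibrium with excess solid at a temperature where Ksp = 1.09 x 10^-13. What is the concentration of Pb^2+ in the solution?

[Pb^2+] ≈ 3.01 × 10^-5 M

Pb(IO3)2(s) ⇌ Pb^2+(aq) + 2 IO3^-(aq)
Ksp = [Pb^2+][IO3^-]^2
Let s = molar solubility. Then [Pb^2+] = s and [IO3^-] = 2s.
So Ksp = s × (2s)^2 = 4s^3
Solving, s = (1.09 x 10^-13/4)^(1/3) = 3.009 x 10^-5 M
[Pb^2+] = s = 3.01 × 10^-5 M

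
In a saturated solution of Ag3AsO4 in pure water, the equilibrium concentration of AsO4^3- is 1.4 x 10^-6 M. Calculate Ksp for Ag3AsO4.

Ag3AsO4(s) ⇌ 3 Ag^+ + AsO4^3-
Stoichiometry gives [Ag^+] = (3/1)[AsO4^3-] = 4.20 × 10^-6 M.
Ksp = [Ag^+]^3[AsO4^3-]
Ksp = (4.20 × 10^-6)^3 × 1.4 x 10^-6 = 1.0 × 10^-22

1.0e-22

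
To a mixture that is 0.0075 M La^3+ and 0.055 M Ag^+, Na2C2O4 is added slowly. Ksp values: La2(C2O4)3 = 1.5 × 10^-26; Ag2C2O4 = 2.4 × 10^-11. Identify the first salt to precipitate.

Precipitation of each salt starts when its ion product equals its Ksp.
For La2(C2O4)3: 1.5 × 10^-26 = (0.0075)^2 × [C2O4^2-]^3  ⇒  [C2O4^2-] = 6.4 × 10^-8 M.
For Ag2C2O4: 2.4 × 10^-11 = (0.055)^2 × [C2O4^2-]  ⇒  [C2O4^2-] = 7.9 x 10^-9 M.
The salt with the lower threshold [C2O4^2-] precipitates first: Ag2C2O4.

Ag2C2O4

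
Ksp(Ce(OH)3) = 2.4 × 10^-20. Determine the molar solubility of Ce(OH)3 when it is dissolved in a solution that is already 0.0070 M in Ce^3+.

Ce(OH)3(s) <=> Ce^3+(aq) + 3 OH^-(aq)
Ksp = [Ce^3+][OH^-]^3
Let s be the molar solubility in this solution. [Ce^3+] = 0.0070 + s ≈ 0.0070, [OH^-] = 3s (Ksp is small, so little additional dissolves).
Ksp ≈ 0.0070 × (3s)^3
s = 5.0 × 10^-7 M
Check: s = 5.0 × 10^-7 ≪ 0.0070, so the approximation is valid.

s = 5.0 × 10^-7 M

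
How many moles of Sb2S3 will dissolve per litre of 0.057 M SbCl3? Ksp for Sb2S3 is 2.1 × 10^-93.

Sb2S3(s) <=> 2 Sb^3+(aq) + 3 S^2-(aq)
Ksp = [Sb^3+]^2[S^2-]^3
Let s be the molar solubility in this solution. [Sb^3+] = 0.057 + 2s ≈ 0.057, [S^2-] = 3s (common-ion effect: Sb^3+ is already 0.057 M).
Ksp ≈ (0.057)^2 × (3s)^3
s = 2.9 × 10^-31 M
Check: 2s = 5.8 × 10^-31 ≪ 0.057, so the approximation is valid.

2.9 × 10^-31 M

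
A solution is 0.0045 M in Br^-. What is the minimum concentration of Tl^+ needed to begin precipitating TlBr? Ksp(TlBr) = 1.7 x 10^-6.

[Tl^+] ≈ 3.8 × 10^-4 M

TlBr(s) ⇌ Tl^+(aq) + Br^-(aq)
Ksp = [Tl^+][Br^-]
Precipitation begins when Q = Ksp. With [Br^-] = 0.0045 M:
1.7 x 10^-6 = (0.0045) × [Tl^+]
[Tl^+] = (1.7 x 10^-6 / 4.5 x 10^-3) = 3.8 × 10^-4 M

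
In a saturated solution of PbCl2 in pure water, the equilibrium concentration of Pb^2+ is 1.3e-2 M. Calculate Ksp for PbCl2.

PbCl2(s) ⇌ Pb^2+(aq) + 2 Cl^-(aq)
Stoichiometry gives [Cl^-] = (2/1)[Pb^2+] = 2.60 × 10^-2 M.
Ksp = [Pb^2+][Cl^-]^2
Ksp = 1.3 × 10^-2 × (2.60 × 10^-2)^2 = 8.8 × 10^-6

Ksp = 8.8e-6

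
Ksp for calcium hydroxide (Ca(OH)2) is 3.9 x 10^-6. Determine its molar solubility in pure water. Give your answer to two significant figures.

Ca(OH)2(s) ⇌ Ca^2+ + 2 OH^-
Ksp = [Ca^2+][OH^-]^2
For each mole of Ca(OH)2 that dissolves: [Ca^2+] = s, [OH^-] = 2s.
Ksp = s(2s)^2 = 4s^3
Solving, s = (3.9 x 10^-6/4)^(1/3) = 9.9 × 10^-3 M

9.9 x 10^-3 M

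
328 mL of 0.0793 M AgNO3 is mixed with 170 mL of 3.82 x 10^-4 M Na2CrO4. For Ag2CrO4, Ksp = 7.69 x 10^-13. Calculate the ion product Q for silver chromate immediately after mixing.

Total volume = 328 + 170 = 498 mL.
[Ag^+] = 7.93 × 10^-2 × (328/498) = 5.223 × 10^-2 M
[CrO4^2-] = 3.82 × 10^-4 × (170/498) = 1.304 × 10^-4 M
Ag2CrO4(s) ⇌ 2 Ag^+(aq) + CrO4^2-(aq), so Q = [Ag^+]^2[CrO4^2-]
Q = (5.223 × 10^-2)^2(1.304 × 10^-4) = 3.56 × 10^-7
Q > Ksp, so Ag2CrO4 will precipitate.

3.56e-7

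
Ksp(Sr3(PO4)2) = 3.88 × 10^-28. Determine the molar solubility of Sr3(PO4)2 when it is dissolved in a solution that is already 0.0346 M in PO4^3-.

2.29e-9 M

Sr3(PO4)2(s) ⇌ 3 Sr^2+ + 2 PO4^3-
Ksp = [Sr^2+]^3[PO4^3-]^2
Let s be the molar solubility in this solution. [Sr^2+] = 3s, [PO4^3-] = 0.0346 + 2s ≈ 0.0346 (common-ion effect: PO4^3- is already 0.0346 M).
Ksp ≈ (3s)^3 × (0.0346)^2
s = 2.29 × 10^-9 M
Check: 2s = 4.6 × 10^-9 ≪ 0.0346, so the approximation is valid.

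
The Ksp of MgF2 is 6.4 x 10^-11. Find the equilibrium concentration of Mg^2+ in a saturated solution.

2.5 × 10^-4 M

MgF2(s) <=> Mg^2+(aq) + 2 F^-(aq)
Ksp = [Mg^2+][F^-]^2
If s mol/L of MgF2 dissolves, [Mg^2+] = s and [F^-] = 2s.
Ksp = s(2s)^2 = 4s^3
s = (6.4 x 10^-11 / 4)^(1/3) = 2.52 × 10^-4 M
[Mg^2+] = s = 2.5 × 10^-4 M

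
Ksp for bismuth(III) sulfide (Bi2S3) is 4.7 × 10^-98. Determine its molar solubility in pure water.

s = 1.3 × 10^-20 M

Bi2S3(s) <=> 2 Bi^3+(aq) + 3 S^2-(aq)
Ksp = [Bi^3+]^2[S^2-]^3
With molar solubility s: [Bi^3+] = 2s, [S^2-] = 3s.
Substituting: Ksp = (2s)^2(3s)^3 = 108s^5
s = (4.7 × 10^-98 / 108)^(1/5) = 1.3 × 10^-20 M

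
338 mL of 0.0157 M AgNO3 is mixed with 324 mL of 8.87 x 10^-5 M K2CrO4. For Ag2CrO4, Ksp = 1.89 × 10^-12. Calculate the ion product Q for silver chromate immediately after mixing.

2.79e-9

Total volume = 338 + 324 = 662 mL.
[Ag^+] = 1.57 × 10^-2 × (338/662) = 8.016 × 10^-3 M
[CrO4^2-] = 8.87 × 10^-5 × (324/662) = 4.341 × 10^-5 M
Ag2CrO4(s) ⇌ 2 Ag^+(aq) + CrO4^2-(aq), so Q = [Ag^+]^2[CrO4^2-]
Q = (8.016 × 10^-3)^2(4.341 × 10^-5) = 2.79 × 10^-9
Q > Ksp, so Ag2CrO4 will precipitate.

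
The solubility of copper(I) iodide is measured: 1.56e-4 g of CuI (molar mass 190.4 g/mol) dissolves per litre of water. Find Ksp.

Molar solubility s = (1.56 x 10^-4 g/L) / (190.4 g/mol) = 8.193 × 10^-7 M.
CuI(s) ⇌ Cu^+(aq) + I^-(aq)
Let s = molar solubility. Then [Cu^+] = s and [I^-] = s.
Ksp = [Cu^+][I^-]
Ksp = (s)(s) = s^2
Ksp = (8.193 × 10^-7)^2 = 6.71 × 10^-13

6.71 × 10^-13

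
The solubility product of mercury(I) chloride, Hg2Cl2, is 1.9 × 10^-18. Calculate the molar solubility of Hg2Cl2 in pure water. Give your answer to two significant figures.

Hg2Cl2(s) <=> Hg2^2+(aq) + 2 Cl^-(aq)
Ksp = [Hg2^2+][Cl^-]^2
If s mol/L of Hg2Cl2 dissolves, [Hg2^2+] = s and [Cl^-] = 2s.
Ksp = s(2s)^2 = 4s^3
Solving, s = (1.9 × 10^-18/4)^(1/3) = 7.8 x 10^-7 M

s = 7.8 × 10^-7 M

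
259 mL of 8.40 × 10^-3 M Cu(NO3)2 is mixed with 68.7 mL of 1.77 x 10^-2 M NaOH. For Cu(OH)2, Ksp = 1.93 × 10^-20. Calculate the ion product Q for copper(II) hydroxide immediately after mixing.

Q ≈ 9.14 x 10^-8

Total volume = 259 + 68.7 = 327.7 mL.
[Cu^2+] = 8.40 × 10^-3 × (259/327.7) = 6.639 × 10^-3 M
[OH^-] = 1.77 x 10^-2 × (68.7/327.7) = 3.711 × 10^-3 M
Cu(OH)2(s) ⇌ Cu^2+ + 2 OH^-, so Q = [Cu^2+][OH^-]^2
Q = (6.639 x 10^-3)(3.711 × 10^-3)^2 = 9.14 × 10^-8
Q > Ksp, so Cu(OH)2 will precipitate.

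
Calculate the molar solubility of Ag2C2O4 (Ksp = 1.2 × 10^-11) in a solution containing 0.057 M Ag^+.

Ag2C2O4(s) ⇌ 2 Ag^+ + C2O4^2-
Ksp = [Ag^+]^2[C2O4^2-]
If s mol/L dissolves here, [Ag^+] = 0.057 + 2s ≈ 0.057, [C2O4^2-] = s (common-ion effect: Ag^+ is already 0.057 M).
Ksp ≈ (0.057)^2 × s
s = 3.7 x 10^-9 M
Check: 2s = 7.4 × 10^-9 ≪ 0.057, so the approximation is valid.

s ≈ 3.7e-9 M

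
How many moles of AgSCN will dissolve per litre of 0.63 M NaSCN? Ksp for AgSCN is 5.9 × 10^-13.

AgSCN(s) ⇌ Ag^+(aq) + SCN^-(aq)
Ksp = [Ag^+][SCN^-]
Let s be the molar solubility in this solution. [Ag^+] = s, [SCN^-] = 0.63 + s ≈ 0.63 (since SCN^- from NaSCN dominates).
Ksp ≈ s × 0.63
s = 9.4 × 10^-13 M
Check: s = 9.4 × 10^-13 ≪ 0.63, so the approximation is valid.

s ≈ 9.4e-13 M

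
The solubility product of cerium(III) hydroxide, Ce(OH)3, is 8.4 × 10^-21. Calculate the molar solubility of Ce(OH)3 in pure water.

Ce(OH)3(s) ⇌ Ce^3+ + 3 OH^-
Ksp = [Ce^3+][OH^-]^3
If s mol/L of Ce(OH)3 dissolves, [Ce^3+] = s and [OH^-] = 3s.
So Ksp = s × (3s)^3 = 27s^4
s^4 = 8.4 × 10^-21 / 27, so s = 4.2 x 10^-6 M

4.2 × 10^-6 M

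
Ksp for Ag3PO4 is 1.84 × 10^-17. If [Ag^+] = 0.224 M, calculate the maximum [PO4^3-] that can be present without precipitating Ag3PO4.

Ag3PO4(s) ⇌ 3 Ag^+ + PO4^3-
Ksp = [Ag^+]^3[PO4^3-]
Precipitation begins when Q = Ksp. With [Ag^+] = 0.224 M:
1.84 × 10^-17 = (0.224)^3 × [PO4^3-]
[PO4^3-] = (1.84 × 10^-17 / 1.124 x 10^-2) = 1.64 × 10^-15 M

1.64 × 10^-15 M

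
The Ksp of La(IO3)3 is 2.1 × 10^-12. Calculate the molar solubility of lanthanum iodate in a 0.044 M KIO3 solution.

s = 2.5e-8 M

La(IO3)3(s) ⇌ La^3+ + 3 IO3^-
Ksp = [La^3+][IO3^-]^3
Let s = moles of La(IO3)3 that dissolve per litre. [La^3+] = s, [IO3^-] = 0.044 + 3s ≈ 0.044 (common-ion effect: IO3^- is already 0.044 M).
Ksp ≈ s × (0.044)^3
s = 2.5 × 10^-8 M
Check: 3s = 7.4 x 10^-8 ≪ 0.044, so the approximation is valid.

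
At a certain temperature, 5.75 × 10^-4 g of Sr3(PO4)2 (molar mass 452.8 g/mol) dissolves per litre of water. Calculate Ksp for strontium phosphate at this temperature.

3.57 × 10^-28

Molar solubility s = (5.75 × 10^-4 g/L) / (452.8 g/mol) = 1.270 × 10^-6 M.
Sr3(PO4)2(s) <=> 3 Sr^2+(aq) + 2 PO4^3-(aq)
Let s = molar solubility. Then [Sr^2+] = 3s and [PO4^3-] = 2s.
Ksp = [Sr^2+]^3[PO4^3-]^2
Ksp = (3s)^3(2s)^2 = 108s^5
With s = 1.270 x 10^-6: Ksp = 3.57 × 10^-28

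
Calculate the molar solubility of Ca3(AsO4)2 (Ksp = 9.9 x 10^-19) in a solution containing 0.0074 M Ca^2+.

Ca3(AsO4)2(s) ⇌ 3 Ca^2+(aq) + 2 AsO4^3-(aq)
Ksp = [Ca^2+]^3[AsO4^3-]^2
If s mol/L dissolves here, [Ca^2+] = 0.0074 + 3s ≈ 0.0074, [AsO4^3-] = 2s (common-ion effect: Ca^2+ is already 0.0074 M).
Ksp ≈ (0.0074)^3 × (2s)^2
s = 7.8 × 10^-7 M
Check: 3s = 2.3 x 10^-6 ≪ 0.0074, so the approximation is valid.

7.8 × 10^-7 M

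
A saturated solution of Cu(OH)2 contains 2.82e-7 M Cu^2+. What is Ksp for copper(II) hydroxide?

8.97 x 10^-20

Cu(OH)2(s) ⇌ Cu^2+(aq) + 2 OH^-(aq)
Stoichiometry gives [OH^-] = (2/1)[Cu^2+] = 5.640 x 10^-7 M.
Ksp = [Cu^2+][OH^-]^2
Ksp = 2.82 × 10^-7 × (5.640 × 10^-7)^2 = 8.97 × 10^-20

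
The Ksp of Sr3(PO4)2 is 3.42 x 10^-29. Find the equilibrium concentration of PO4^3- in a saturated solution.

Sr3(PO4)2(s) ⇌ 3 Sr^2+ + 2 PO4^3-
Ksp = [Sr^2+]^3[PO4^3-]^2
If s mol/L of Sr3(PO4)2 dissolves, [Sr^2+] = 3s and [PO4^3-] = 2s.
So Ksp = (3s)^3 × (2s)^2 = 108s^5
s^5 = 3.42 x 10^-29 / 108, so s = 7.945 x 10^-7 M
[PO4^3-] = 2s = 1.59 x 10^-6 M

[PO4^3-] = 1.59 × 10^-6 M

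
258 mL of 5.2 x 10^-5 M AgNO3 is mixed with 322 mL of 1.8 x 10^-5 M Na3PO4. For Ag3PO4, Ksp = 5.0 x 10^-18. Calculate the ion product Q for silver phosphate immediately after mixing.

Total volume = 258 + 322 = 580 mL.
[Ag^+] = 5.2 × 10^-5 × (258/580) = 2.31 × 10^-5 M
[PO4^3-] = 1.8 × 10^-5 × (322/580) = 9.99 × 10^-6 M
Ag3PO4(s) ⇌ 3 Ag^+(aq) + PO4^3-(aq), so Q = [Ag^+]^3[PO4^3-]
Q = (2.31 × 10^-5)^3(9.99 × 10^-6) = 1.2 × 10^-19
Q < Ksp, so no precipitate of Ag3PO4 forms.

Q ≈ 1.2 × 10^-19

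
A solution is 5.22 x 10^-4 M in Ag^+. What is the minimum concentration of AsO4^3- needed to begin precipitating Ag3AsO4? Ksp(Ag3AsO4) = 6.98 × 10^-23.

Ag3AsO4(s) ⇌ 3 Ag^+ + AsO4^3-
Ksp = [Ag^+]^3[AsO4^3-]
Precipitation begins when Q = Ksp. With [Ag^+] = 5.22 x 10^-4 M:
6.98 × 10^-23 = (5.22 x 10^-4)^3 × [AsO4^3-]
[AsO4^3-] = (6.98 × 10^-23 / 1.422 x 10^-10) = 4.91 × 10^-13 M

[AsO4^3-] ≈ 4.91 x 10^-13 M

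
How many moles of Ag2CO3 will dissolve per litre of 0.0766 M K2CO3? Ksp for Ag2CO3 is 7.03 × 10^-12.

s ≈ 4.79 × 10^-6 M

Ag2CO3(s) ⇌ 2 Ag^+ + CO3^2-
Ksp = [Ag^+]^2[CO3^2-]
Let s be the molar solubility in this solution. [Ag^+] = 2s, [CO3^2-] = 0.0766 + s ≈ 0.0766 (Ksp is small, so little additional dissolves).
Ksp ≈ (2s)^2 × 0.0766
s = 4.79 x 10^-6 M
Check: s = 4.8 x 10^-6 ≪ 0.0766, so the approximation is valid.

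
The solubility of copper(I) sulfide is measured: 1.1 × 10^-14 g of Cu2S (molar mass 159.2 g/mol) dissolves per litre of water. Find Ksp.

Ksp ≈ 1.3 × 10^-48

Molar solubility s = (1.1 x 10^-14 g/L) / (159.2 g/mol) = 6.91 × 10^-17 M.
Cu2S(s) ⇌ 2 Cu^+ + S^2-
If s mol/L of Cu2S dissolves, [Cu^+] = 2s and [S^2-] = s.
Ksp = [Cu^+]^2[S^2-]
Ksp = (2s)^2s = 4s^3
With s = 6.91 x 10^-17: Ksp = 1.3 × 10^-48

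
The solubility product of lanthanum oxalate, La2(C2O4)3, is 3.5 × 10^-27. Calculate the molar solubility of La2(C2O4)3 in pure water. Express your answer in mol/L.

s ≈ 2.0 × 10^-6 M

La2(C2O4)3(s) ⇌ 2 La^3+(aq) + 3 C2O4^2-(aq)
Ksp = [La^3+]^2[C2O4^2-]^3
For each mole of La2(C2O4)3 that dissolves: [La^3+] = 2s, [C2O4^2-] = 3s.
Substituting: Ksp = (2s)^2(3s)^3 = 108s^5
s = (3.5 × 10^-27 / 108)^(1/5) = 2.0 × 10^-6 M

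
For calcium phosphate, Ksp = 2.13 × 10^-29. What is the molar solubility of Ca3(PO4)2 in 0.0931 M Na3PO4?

s ≈ 4.50 × 10^-10 M

Ca3(PO4)2(s) ⇌ 3 Ca^2+(aq) + 2 PO4^3-(aq)
Ksp = [Ca^2+]^3[PO4^3-]^2
Let s = moles of Ca3(PO4)2 that dissolve per litre. [Ca^2+] = 3s, [PO4^3-] = 0.0931 + 2s ≈ 0.0931 (common-ion effect: PO4^3- is already 0.0931 M).
Ksp ≈ (3s)^3 × (0.0931)^2
s = 4.50 x 10^-10 M
Check: 2s = 9.0 × 10^-10 ≪ 0.0931, so the approximation is valid.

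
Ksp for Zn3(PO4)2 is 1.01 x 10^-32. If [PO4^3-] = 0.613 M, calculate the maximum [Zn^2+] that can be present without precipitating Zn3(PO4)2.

[Zn^2+] ≈ 3.00 × 10^-11 M

Zn3(PO4)2(s) ⇌ 3 Zn^2+ + 2 PO4^3-
Ksp = [Zn^2+]^3[PO4^3-]^2
Precipitation begins when Q = Ksp. With [PO4^3-] = 0.613 M:
1.01 x 10^-32 = (0.613)^2 × [Zn^2+]^3
[Zn^2+] = (1.01 x 10^-32 / 3.758 x 10^-1)^(1/3) = 3.00 x 10^-11 M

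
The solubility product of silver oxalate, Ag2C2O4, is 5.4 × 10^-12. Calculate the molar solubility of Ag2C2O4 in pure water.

Ag2C2O4(s) <=> 2 Ag^+(aq) + C2O4^2-(aq)
Ksp = [Ag^+]^2[C2O4^2-]
For each mole of Ag2C2O4 that dissolves: [Ag^+] = 2s, [C2O4^2-] = s.
Substituting: Ksp = (2s)^2s = 4s^3
s^3 = 5.4 × 10^-12 / 4, so s = 1.1 × 10^-4 M

s = 1.1e-4 M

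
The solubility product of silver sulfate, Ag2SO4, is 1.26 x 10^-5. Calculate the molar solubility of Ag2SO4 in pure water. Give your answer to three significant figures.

Ag2SO4(s) ⇌ 2 Ag^+ + SO4^2-
Ksp = [Ag^+]^2[SO4^2-]
For each mole of Ag2SO4 that dissolves: [Ag^+] = 2s, [SO4^2-] = s.
So Ksp = (2s)^2 × s = 4s^3
Solving, s = (1.26 x 10^-5/4)^(1/3) = 1.47 × 10^-2 M

1.47 x 10^-2 M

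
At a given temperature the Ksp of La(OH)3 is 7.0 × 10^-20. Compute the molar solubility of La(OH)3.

La(OH)3(s) ⇌ La^3+ + 3 OH^-
Ksp = [La^3+][OH^-]^3
For each mole of La(OH)3 that dissolves: [La^3+] = s, [OH^-] = 3s.
So Ksp = s × (3s)^3 = 27s^4
s = (7.0 × 10^-20 / 27)^(1/4) = 7.1 x 10^-6 M

7.1 x 10^-6 M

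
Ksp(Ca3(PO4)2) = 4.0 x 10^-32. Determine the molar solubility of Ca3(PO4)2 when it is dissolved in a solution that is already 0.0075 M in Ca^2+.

1.5e-13 M

Ca3(PO4)2(s) ⇌ 3 Ca^2+ + 2 PO4^3-
Ksp = [Ca^2+]^3[PO4^3-]^2
If s mol/L dissolves here, [Ca^2+] = 0.0075 + 3s ≈ 0.0075, [PO4^3-] = 2s (Ksp is small, so little additional dissolves).
Ksp ≈ (0.0075)^3 × (2s)^2
s = 1.5 × 10^-13 M
Check: 3s = 4.6 × 10^-13 ≪ 0.0075, so the approximation is valid.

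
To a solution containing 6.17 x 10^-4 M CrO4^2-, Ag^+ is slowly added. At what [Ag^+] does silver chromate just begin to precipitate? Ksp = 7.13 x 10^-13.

[Ag^+] ≈ 3.40e-5 M

Ag2CrO4(s) <=> 2 Ag^+ + CrO4^2-
Ksp = [Ag^+]^2[CrO4^2-]
Precipitation begins when Q = Ksp. With [CrO4^2-] = 6.17 x 10^-4 M:
7.13 x 10^-13 = (6.17 x 10^-4) × [Ag^+]^2
[Ag^+] = (7.13 x 10^-13 / 6.17 × 10^-4)^(1/2) = 3.40 × 10^-5 M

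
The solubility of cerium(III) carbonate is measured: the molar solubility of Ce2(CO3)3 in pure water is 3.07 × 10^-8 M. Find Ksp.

Ksp = 2.95 x 10^-36

Ce2(CO3)3(s) ⇌ 2 Ce^3+(aq) + 3 CO3^2-(aq)
For each mole of Ce2(CO3)3 that dissolves: [Ce^3+] = 2s, [CO3^2-] = 3s.
Ksp = [Ce^3+]^2[CO3^2-]^3
So Ksp = (2s)^2 × (3s)^3 = 108s^5
Ksp = 108 × (3.07 x 10^-8)^5 = 2.95 x 10^-36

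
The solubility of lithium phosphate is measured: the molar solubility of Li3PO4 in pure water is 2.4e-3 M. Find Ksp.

Ksp = 9.0 × 10^-10

Li3PO4(s) ⇌ 3 Li^+ + PO4^3-
With molar solubility s: [Li^+] = 3s, [PO4^3-] = s.
Ksp = [Li^+]^3[PO4^3-]
Substituting: Ksp = (3s)^3s = 27s^4
Ksp = 27 × (2.4 × 10^-3)^4 = 9.0 × 10^-10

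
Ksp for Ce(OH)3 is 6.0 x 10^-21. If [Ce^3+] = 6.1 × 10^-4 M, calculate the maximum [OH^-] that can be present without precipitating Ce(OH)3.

Ce(OH)3(s) ⇌ Ce^3+ + 3 OH^-
Ksp = [Ce^3+][OH^-]^3
Precipitation begins when Q = Ksp. With [Ce^3+] = 6.1 × 10^-4 M:
6.0 x 10^-21 = (6.1 × 10^-4) × [OH^-]^3
[OH^-] = (6.0 x 10^-21 / 6.1 × 10^-4)^(1/3) = 2.1 × 10^-6 M

[OH^-] ≈ 2.1e-6 M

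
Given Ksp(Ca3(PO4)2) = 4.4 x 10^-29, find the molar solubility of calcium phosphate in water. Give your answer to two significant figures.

8.4 x 10^-7 M

Ca3(PO4)2(s) ⇌ 3 Ca^2+ + 2 PO4^3-
Ksp = [Ca^2+]^3[PO4^3-]^2
With molar solubility s: [Ca^2+] = 3s, [PO4^3-] = 2s.
So Ksp = (3s)^3 × (2s)^2 = 108s^5
Solving, s = (4.4 x 10^-29/108)^(1/5) = 8.4 × 10^-7 M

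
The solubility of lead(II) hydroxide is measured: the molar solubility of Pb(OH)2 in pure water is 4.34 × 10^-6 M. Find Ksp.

Ksp ≈ 3.27e-16

Pb(OH)2(s) ⇌ Pb^2+ + 2 OH^-
If s mol/L of Pb(OH)2 dissolves, [Pb^2+] = s and [OH^-] = 2s.
Ksp = [Pb^2+][OH^-]^2
So Ksp = s × (2s)^2 = 4s^3
With s = 4.34 x 10^-6: Ksp = 3.27 × 10^-16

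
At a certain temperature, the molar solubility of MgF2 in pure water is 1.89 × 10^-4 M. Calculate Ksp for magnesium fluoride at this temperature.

Ksp = 2.70e-11

MgF2(s) ⇌ Mg^2+ + 2 F^-
With molar solubility s: [Mg^2+] = s, [F^-] = 2s.
Ksp = [Mg^2+][F^-]^2
Substituting: Ksp = s(2s)^2 = 4s^3
With s = 1.89 × 10^-4: Ksp = 2.70 × 10^-11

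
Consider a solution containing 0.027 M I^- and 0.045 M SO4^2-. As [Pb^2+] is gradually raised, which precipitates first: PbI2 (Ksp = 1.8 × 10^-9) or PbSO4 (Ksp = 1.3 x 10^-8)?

Each salt begins to precipitate when Q = Ksp, i.e. when [Pb^2+] reaches its threshold.
For PbI2: 1.8 × 10^-9 = (0.027)^2 × [Pb^2+]  ⇒  [Pb^2+] = 2.5 x 10^-6 M.
For PbSO4: 1.3 x 10^-8 = 0.045 × [Pb^2+]  ⇒  [Pb^2+] = 2.9 × 10^-7 M.
The salt with the lower threshold [Pb^2+] precipitates first: PbSO4.

PbSO4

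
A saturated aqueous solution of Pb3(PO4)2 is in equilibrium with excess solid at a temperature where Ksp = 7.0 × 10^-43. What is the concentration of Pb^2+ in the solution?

Pb3(PO4)2(s) <=> 3 Pb^2+(aq) + 2 PO4^3-(aq)
Ksp = [Pb^2+]^3[PO4^3-]^2
Let s = molar solubility. Then [Pb^2+] = 3s and [PO4^3-] = 2s.
Substituting: Ksp = (3s)^3(2s)^2 = 108s^5
s = (7.0 × 10^-43 / 108)^(1/5) = 1.45 x 10^-9 M
[Pb^2+] = 3s = 4.4 x 10^-9 M

[Pb^2+] ≈ 4.4 × 10^-9 M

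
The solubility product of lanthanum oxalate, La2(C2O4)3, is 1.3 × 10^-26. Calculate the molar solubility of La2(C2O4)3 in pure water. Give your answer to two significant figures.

2.6 × 10^-6 M

La2(C2O4)3(s) ⇌ 2 La^3+ + 3 C2O4^2-
Ksp = [La^3+]^2[C2O4^2-]^3
Let s = molar solubility. Then [La^3+] = 2s and [C2O4^2-] = 3s.
Ksp = (2s)^2(3s)^3 = 108s^5
s^5 = 1.3 × 10^-26 / 108, so s = 2.6 x 10^-6 M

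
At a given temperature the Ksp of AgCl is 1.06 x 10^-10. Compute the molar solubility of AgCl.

s = 1.03e-5 M

AgCl(s) ⇌ Ag^+(aq) + Cl^-(aq)
Ksp = [Ag^+][Cl^-]
Let s = molar solubility. Then [Ag^+] = s and [Cl^-] = s.
Ksp = s × s = s^2
s = (1.06 x 10^-10)^(1/2) = 1.03 x 10^-5 M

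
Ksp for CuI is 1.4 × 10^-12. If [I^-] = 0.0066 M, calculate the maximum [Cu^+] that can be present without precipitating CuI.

CuI(s) <=> Cu^+ + I^-
Ksp = [Cu^+][I^-]
Precipitation begins when Q = Ksp. With [I^-] = 0.0066 M:
1.4 × 10^-12 = (0.0066) × [Cu^+]
[Cu^+] = (1.4 × 10^-12 / 6.6 x 10^-3) = 2.1 × 10^-10 M

2.1e-10 M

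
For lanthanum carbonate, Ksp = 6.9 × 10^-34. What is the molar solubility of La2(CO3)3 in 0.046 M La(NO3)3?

La2(CO3)3(s) ⇌ 2 La^3+(aq) + 3 CO3^2-(aq)
Ksp = [La^3+]^2[CO3^2-]^3
Let s be the molar solubility in this solution. [La^3+] = 0.046 + 2s ≈ 0.046, [CO3^2-] = 3s (Ksp is small, so little additional dissolves).
Ksp ≈ (0.046)^2 × (3s)^3
s = 2.3 x 10^-11 M
Check: 2s = 4.6 × 10^-11 ≪ 0.046, so the approximation is valid.

s ≈ 2.3e-11 M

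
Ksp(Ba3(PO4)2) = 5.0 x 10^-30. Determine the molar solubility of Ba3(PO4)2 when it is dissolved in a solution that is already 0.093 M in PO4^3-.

s ≈ 2.8 × 10^-10 M

Ba3(PO4)2(s) ⇌ 3 Ba^2+(aq) + 2 PO4^3-(aq)
Ksp = [Ba^2+]^3[PO4^3-]^2
Let s be the molar solubility in this solution. [Ba^2+] = 3s, [PO4^3-] = 0.093 + 2s ≈ 0.093 (Ksp is small, so little additional dissolves).
Ksp ≈ (3s)^3 × (0.093)^2
s = 2.8 × 10^-10 M
Check: 2s = 5.6 × 10^-10 ≪ 0.093, so the approximation is valid.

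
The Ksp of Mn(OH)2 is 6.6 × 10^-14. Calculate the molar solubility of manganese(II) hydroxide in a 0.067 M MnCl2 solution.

s = 5.0 × 10^-7 M

Mn(OH)2(s) ⇌ Mn^2+(aq) + 2 OH^-(aq)
Ksp = [Mn^2+][OH^-]^2
If s mol/L dissolves here, [Mn^2+] = 0.067 + s ≈ 0.067, [OH^-] = 2s (since Mn^2+ from MnCl2 dominates).
Ksp ≈ 0.067 × (2s)^2
s = 5.0 × 10^-7 M
Check: s = 5.0 × 10^-7 ≪ 0.067, so the approximation is valid.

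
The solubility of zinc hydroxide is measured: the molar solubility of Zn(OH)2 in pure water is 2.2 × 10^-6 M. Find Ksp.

Zn(OH)2(s) <=> Zn^2+ + 2 OH^-
For each mole of Zn(OH)2 that dissolves: [Zn^2+] = s, [OH^-] = 2s.
Ksp = [Zn^2+][OH^-]^2
Ksp = s(2s)^2 = 4s^3
With s = 2.2 x 10^-6: Ksp = 4.3 x 10^-17

4.3 × 10^-17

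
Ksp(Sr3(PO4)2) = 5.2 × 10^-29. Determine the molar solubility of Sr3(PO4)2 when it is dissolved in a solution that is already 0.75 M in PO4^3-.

1.5e-10 M

Sr3(PO4)2(s) ⇌ 3 Sr^2+ + 2 PO4^3-
Ksp = [Sr^2+]^3[PO4^3-]^2
Let s = moles of Sr3(PO4)2 that dissolve per litre. [Sr^2+] = 3s, [PO4^3-] = 0.75 + 2s ≈ 0.75 (since the PO4^3- already present dominates).
Ksp ≈ (3s)^3 × (0.75)^2
s = 1.5 × 10^-10 M
Check: 2s = 3.0 × 10^-10 ≪ 0.75, so the approximation is valid.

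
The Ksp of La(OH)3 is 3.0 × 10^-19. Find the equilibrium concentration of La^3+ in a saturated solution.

[La^3+] ≈ 1.0 × 10^-5 M

La(OH)3(s) ⇌ La^3+ + 3 OH^-
Ksp = [La^3+][OH^-]^3
With molar solubility s: [La^3+] = s, [OH^-] = 3s.
Substituting: Ksp = s(3s)^3 = 27s^4
s = (3.0 × 10^-19 / 27)^(1/4) = 1.03 × 10^-5 M
[La^3+] = s = 1.0 × 10^-5 M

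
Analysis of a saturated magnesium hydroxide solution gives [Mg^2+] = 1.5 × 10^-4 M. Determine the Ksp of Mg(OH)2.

Mg(OH)2(s) <=> Mg^2+ + 2 OH^-
Stoichiometry gives [OH^-] = (2/1)[Mg^2+] = 3.00 × 10^-4 M.
Ksp = [Mg^2+][OH^-]^2
Ksp = 1.5 × 10^-4 × (3.00 × 10^-4)^2 = 1.4 × 10^-11

1.4 x 10^-11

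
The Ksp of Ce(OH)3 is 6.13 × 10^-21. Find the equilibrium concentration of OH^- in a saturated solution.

1.16 x 10^-5 M

Ce(OH)3(s) ⇌ Ce^3+ + 3 OH^-
Ksp = [Ce^3+][OH^-]^3
With molar solubility s: [Ce^3+] = s, [OH^-] = 3s.
So Ksp = s × (3s)^3 = 27s^4
s = (6.13 × 10^-21 / 27)^(1/4) = 3.882 × 10^-6 M
[OH^-] = 3s = 1.16 x 10^-5 M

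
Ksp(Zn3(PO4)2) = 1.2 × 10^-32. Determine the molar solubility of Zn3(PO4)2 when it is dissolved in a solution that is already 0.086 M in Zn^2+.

Zn3(PO4)2(s) ⇌ 3 Zn^2+(aq) + 2 PO4^3-(aq)
Ksp = [Zn^2+]^3[PO4^3-]^2
If s mol/L dissolves here, [Zn^2+] = 0.086 + 3s ≈ 0.086, [PO4^3-] = 2s (since the Zn^2+ already present dominates).
Ksp ≈ (0.086)^3 × (2s)^2
s = 2.2 × 10^-15 M
Check: 3s = 6.5 × 10^-15 ≪ 0.086, so the approximation is valid.

s ≈ 2.2 x 10^-15 M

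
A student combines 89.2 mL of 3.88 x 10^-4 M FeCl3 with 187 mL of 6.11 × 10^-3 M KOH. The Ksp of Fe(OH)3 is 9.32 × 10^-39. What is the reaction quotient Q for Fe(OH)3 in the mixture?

Q ≈ 8.87e-12

Total volume = 89.2 + 187 = 276.2 mL.
[Fe^3+] = 3.88 x 10^-4 × (89.2/276.2) = 1.253 x 10^-4 M
[OH^-] = 6.11 x 10^-3 × (187/276.2) = 4.137 x 10^-3 M
Fe(OH)3(s) ⇌ Fe^3+(aq) + 3 OH^-(aq), so Q = [Fe^3+][OH^-]^3
Q = (1.253 × 10^-4)(4.137 × 10^-3)^3 = 8.87 × 10^-12
Q > Ksp, so Fe(OH)3 will precipitate.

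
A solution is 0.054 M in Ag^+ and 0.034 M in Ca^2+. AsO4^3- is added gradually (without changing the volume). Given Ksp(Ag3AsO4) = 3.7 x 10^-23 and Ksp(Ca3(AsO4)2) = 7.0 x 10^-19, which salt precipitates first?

Ag3AsO4

Each salt begins to precipitate when Q = Ksp, i.e. when [AsO4^3-] reaches its threshold.
For Ag3AsO4: 3.7 x 10^-23 = (0.054)^3 × [AsO4^3-]  ⇒  [AsO4^3-] = 2.3 x 10^-19 M.
For Ca3(AsO4)2: 7.0 x 10^-19 = (0.034)^3 × [AsO4^3-]^2  ⇒  [AsO4^3-] = 1.3 × 10^-7 M.
The salt with the lower threshold [AsO4^3-] precipitates first: Ag3AsO4.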